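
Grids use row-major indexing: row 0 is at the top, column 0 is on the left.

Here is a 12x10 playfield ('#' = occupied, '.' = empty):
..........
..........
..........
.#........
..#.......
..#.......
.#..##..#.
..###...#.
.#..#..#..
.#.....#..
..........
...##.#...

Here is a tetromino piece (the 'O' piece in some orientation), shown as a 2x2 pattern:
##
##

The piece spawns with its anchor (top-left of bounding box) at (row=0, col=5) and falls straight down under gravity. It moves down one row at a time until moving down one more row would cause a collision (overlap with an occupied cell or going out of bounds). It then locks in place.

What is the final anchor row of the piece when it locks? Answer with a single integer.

Answer: 4

Derivation:
Spawn at (row=0, col=5). Try each row:
  row 0: fits
  row 1: fits
  row 2: fits
  row 3: fits
  row 4: fits
  row 5: blocked -> lock at row 4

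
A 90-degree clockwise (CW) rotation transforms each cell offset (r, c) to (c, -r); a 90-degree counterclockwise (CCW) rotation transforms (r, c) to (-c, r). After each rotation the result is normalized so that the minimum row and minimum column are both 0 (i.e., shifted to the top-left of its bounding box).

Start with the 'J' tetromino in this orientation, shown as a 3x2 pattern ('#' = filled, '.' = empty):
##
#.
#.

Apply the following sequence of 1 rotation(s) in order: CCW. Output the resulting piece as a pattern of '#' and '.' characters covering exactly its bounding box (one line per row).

Answer: #..
###

Derivation:
Start:
##
#.
#.
After rotation 1 (CCW):
#..
###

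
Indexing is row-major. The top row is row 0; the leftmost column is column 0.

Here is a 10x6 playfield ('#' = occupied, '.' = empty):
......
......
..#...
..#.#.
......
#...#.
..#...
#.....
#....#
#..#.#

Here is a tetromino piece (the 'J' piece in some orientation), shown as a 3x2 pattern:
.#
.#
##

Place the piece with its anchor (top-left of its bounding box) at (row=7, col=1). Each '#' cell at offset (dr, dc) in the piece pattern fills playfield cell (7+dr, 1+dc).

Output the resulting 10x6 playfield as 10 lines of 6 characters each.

Fill (7+0,1+1) = (7,2)
Fill (7+1,1+1) = (8,2)
Fill (7+2,1+0) = (9,1)
Fill (7+2,1+1) = (9,2)

Answer: ......
......
..#...
..#.#.
......
#...#.
..#...
#.#...
#.#..#
####.#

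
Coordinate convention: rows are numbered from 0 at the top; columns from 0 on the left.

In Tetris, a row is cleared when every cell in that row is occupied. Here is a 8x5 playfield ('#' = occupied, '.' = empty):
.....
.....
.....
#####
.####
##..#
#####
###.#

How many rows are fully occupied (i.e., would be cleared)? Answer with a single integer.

Answer: 2

Derivation:
Check each row:
  row 0: 5 empty cells -> not full
  row 1: 5 empty cells -> not full
  row 2: 5 empty cells -> not full
  row 3: 0 empty cells -> FULL (clear)
  row 4: 1 empty cell -> not full
  row 5: 2 empty cells -> not full
  row 6: 0 empty cells -> FULL (clear)
  row 7: 1 empty cell -> not full
Total rows cleared: 2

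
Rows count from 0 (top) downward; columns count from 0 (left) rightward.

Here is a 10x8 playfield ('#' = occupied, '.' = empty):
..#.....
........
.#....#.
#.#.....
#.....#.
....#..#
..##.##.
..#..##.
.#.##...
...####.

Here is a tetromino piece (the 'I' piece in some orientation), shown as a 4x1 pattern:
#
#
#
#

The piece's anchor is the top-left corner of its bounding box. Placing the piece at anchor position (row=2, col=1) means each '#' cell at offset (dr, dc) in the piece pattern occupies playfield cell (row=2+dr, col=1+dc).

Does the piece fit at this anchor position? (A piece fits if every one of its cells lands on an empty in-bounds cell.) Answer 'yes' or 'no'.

Check each piece cell at anchor (2, 1):
  offset (0,0) -> (2,1): occupied ('#') -> FAIL
  offset (1,0) -> (3,1): empty -> OK
  offset (2,0) -> (4,1): empty -> OK
  offset (3,0) -> (5,1): empty -> OK
All cells valid: no

Answer: no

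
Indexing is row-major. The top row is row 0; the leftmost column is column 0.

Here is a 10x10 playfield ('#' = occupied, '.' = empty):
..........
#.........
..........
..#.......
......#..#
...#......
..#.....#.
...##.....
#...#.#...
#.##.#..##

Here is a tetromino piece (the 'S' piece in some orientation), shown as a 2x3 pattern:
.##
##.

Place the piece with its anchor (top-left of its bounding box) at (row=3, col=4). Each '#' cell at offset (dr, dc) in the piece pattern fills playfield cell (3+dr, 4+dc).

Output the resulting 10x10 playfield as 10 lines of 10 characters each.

Answer: ..........
#.........
..........
..#..##...
....###..#
...#......
..#.....#.
...##.....
#...#.#...
#.##.#..##

Derivation:
Fill (3+0,4+1) = (3,5)
Fill (3+0,4+2) = (3,6)
Fill (3+1,4+0) = (4,4)
Fill (3+1,4+1) = (4,5)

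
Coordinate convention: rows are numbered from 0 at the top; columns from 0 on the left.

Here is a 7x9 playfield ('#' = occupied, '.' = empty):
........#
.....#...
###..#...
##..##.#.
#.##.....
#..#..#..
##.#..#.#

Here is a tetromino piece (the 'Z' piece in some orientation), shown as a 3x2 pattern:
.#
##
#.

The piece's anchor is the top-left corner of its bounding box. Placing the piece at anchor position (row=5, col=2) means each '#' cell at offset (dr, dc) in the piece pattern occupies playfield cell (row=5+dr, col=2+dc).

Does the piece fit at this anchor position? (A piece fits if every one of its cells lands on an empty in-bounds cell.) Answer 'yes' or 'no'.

Check each piece cell at anchor (5, 2):
  offset (0,1) -> (5,3): occupied ('#') -> FAIL
  offset (1,0) -> (6,2): empty -> OK
  offset (1,1) -> (6,3): occupied ('#') -> FAIL
  offset (2,0) -> (7,2): out of bounds -> FAIL
All cells valid: no

Answer: no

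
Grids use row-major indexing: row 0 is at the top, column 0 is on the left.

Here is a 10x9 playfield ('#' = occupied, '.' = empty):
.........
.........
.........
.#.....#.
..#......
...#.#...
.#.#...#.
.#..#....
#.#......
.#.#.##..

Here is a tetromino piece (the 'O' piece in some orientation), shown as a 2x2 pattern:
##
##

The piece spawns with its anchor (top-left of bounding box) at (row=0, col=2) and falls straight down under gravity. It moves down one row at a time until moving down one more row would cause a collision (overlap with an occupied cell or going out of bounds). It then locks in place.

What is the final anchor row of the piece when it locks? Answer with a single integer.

Answer: 2

Derivation:
Spawn at (row=0, col=2). Try each row:
  row 0: fits
  row 1: fits
  row 2: fits
  row 3: blocked -> lock at row 2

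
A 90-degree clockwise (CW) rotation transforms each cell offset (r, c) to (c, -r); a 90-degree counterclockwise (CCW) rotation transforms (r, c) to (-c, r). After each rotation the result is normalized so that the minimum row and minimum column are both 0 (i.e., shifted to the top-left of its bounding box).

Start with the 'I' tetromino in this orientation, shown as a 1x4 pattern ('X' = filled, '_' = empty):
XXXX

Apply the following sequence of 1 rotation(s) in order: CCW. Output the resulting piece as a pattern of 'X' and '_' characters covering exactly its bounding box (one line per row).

Answer: X
X
X
X

Derivation:
Start:
XXXX
After rotation 1 (CCW):
X
X
X
X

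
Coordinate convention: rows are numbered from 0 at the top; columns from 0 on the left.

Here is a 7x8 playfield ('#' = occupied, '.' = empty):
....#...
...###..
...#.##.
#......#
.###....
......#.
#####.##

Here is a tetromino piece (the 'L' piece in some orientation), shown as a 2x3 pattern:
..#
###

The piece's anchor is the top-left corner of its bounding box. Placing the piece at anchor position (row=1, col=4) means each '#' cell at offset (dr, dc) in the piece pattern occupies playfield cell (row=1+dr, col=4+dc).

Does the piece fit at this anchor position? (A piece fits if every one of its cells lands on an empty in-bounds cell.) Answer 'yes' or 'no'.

Check each piece cell at anchor (1, 4):
  offset (0,2) -> (1,6): empty -> OK
  offset (1,0) -> (2,4): empty -> OK
  offset (1,1) -> (2,5): occupied ('#') -> FAIL
  offset (1,2) -> (2,6): occupied ('#') -> FAIL
All cells valid: no

Answer: no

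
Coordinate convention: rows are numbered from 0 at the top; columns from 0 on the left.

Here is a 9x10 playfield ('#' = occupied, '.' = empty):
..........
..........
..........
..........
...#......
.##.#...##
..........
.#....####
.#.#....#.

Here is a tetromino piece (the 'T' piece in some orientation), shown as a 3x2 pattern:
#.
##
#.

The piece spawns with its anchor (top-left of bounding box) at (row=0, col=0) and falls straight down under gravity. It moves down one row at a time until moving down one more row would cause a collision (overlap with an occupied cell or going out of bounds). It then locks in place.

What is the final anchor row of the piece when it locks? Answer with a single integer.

Answer: 3

Derivation:
Spawn at (row=0, col=0). Try each row:
  row 0: fits
  row 1: fits
  row 2: fits
  row 3: fits
  row 4: blocked -> lock at row 3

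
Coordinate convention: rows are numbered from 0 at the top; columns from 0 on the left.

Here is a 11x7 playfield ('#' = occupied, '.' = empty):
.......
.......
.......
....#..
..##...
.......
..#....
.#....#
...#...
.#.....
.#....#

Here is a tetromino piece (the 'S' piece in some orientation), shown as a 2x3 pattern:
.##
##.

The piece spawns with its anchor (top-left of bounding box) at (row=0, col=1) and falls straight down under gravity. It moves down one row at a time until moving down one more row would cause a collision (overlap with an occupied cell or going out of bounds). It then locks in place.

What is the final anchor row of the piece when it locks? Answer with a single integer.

Spawn at (row=0, col=1). Try each row:
  row 0: fits
  row 1: fits
  row 2: fits
  row 3: blocked -> lock at row 2

Answer: 2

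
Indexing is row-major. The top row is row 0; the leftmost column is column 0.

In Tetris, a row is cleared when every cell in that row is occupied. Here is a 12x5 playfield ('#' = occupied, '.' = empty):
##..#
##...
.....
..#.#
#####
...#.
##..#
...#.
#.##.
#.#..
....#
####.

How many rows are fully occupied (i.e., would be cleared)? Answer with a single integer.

Check each row:
  row 0: 2 empty cells -> not full
  row 1: 3 empty cells -> not full
  row 2: 5 empty cells -> not full
  row 3: 3 empty cells -> not full
  row 4: 0 empty cells -> FULL (clear)
  row 5: 4 empty cells -> not full
  row 6: 2 empty cells -> not full
  row 7: 4 empty cells -> not full
  row 8: 2 empty cells -> not full
  row 9: 3 empty cells -> not full
  row 10: 4 empty cells -> not full
  row 11: 1 empty cell -> not full
Total rows cleared: 1

Answer: 1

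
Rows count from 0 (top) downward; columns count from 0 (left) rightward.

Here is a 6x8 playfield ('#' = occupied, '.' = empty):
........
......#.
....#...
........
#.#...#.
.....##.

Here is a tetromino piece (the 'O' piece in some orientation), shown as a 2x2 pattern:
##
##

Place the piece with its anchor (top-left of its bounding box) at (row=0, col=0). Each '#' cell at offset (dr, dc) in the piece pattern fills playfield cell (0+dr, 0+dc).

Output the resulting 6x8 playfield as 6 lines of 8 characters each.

Answer: ##......
##....#.
....#...
........
#.#...#.
.....##.

Derivation:
Fill (0+0,0+0) = (0,0)
Fill (0+0,0+1) = (0,1)
Fill (0+1,0+0) = (1,0)
Fill (0+1,0+1) = (1,1)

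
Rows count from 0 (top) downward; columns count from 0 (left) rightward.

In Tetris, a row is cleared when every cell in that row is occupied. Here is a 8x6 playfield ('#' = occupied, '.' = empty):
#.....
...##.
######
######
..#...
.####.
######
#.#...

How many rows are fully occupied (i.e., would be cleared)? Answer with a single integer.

Check each row:
  row 0: 5 empty cells -> not full
  row 1: 4 empty cells -> not full
  row 2: 0 empty cells -> FULL (clear)
  row 3: 0 empty cells -> FULL (clear)
  row 4: 5 empty cells -> not full
  row 5: 2 empty cells -> not full
  row 6: 0 empty cells -> FULL (clear)
  row 7: 4 empty cells -> not full
Total rows cleared: 3

Answer: 3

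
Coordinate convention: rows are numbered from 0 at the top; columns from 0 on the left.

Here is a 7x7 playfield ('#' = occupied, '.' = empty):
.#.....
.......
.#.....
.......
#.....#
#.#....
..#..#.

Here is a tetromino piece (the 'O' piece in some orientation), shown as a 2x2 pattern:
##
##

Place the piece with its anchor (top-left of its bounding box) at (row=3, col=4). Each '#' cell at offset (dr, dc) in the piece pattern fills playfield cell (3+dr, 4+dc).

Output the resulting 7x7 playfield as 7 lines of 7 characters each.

Fill (3+0,4+0) = (3,4)
Fill (3+0,4+1) = (3,5)
Fill (3+1,4+0) = (4,4)
Fill (3+1,4+1) = (4,5)

Answer: .#.....
.......
.#.....
....##.
#...###
#.#....
..#..#.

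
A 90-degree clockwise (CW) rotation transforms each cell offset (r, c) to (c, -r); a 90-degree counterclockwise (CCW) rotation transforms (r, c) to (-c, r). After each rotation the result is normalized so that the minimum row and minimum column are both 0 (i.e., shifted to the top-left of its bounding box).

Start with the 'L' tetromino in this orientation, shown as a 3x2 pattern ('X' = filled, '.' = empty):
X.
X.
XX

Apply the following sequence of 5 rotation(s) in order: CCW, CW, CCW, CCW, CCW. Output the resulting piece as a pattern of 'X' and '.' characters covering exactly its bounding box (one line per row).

Answer: XXX
X..

Derivation:
Start:
X.
X.
XX
After rotation 1 (CCW):
..X
XXX
After rotation 2 (CW):
X.
X.
XX
After rotation 3 (CCW):
..X
XXX
After rotation 4 (CCW):
XX
.X
.X
After rotation 5 (CCW):
XXX
X..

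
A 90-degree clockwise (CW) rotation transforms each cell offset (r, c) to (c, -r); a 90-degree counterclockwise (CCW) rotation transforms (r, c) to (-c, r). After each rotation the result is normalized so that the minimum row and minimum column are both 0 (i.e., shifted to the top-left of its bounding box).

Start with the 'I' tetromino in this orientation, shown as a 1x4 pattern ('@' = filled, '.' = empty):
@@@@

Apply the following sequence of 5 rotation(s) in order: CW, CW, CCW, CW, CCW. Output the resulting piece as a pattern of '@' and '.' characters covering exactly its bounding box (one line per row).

Answer: @
@
@
@

Derivation:
Start:
@@@@
After rotation 1 (CW):
@
@
@
@
After rotation 2 (CW):
@@@@
After rotation 3 (CCW):
@
@
@
@
After rotation 4 (CW):
@@@@
After rotation 5 (CCW):
@
@
@
@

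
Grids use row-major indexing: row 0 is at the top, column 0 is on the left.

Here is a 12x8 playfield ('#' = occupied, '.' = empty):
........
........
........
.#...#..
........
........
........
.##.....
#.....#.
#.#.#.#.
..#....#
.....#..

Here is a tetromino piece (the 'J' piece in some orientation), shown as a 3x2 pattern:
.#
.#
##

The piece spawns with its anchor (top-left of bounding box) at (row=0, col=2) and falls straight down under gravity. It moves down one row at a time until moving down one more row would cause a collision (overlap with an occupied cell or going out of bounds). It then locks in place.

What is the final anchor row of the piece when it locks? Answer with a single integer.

Answer: 4

Derivation:
Spawn at (row=0, col=2). Try each row:
  row 0: fits
  row 1: fits
  row 2: fits
  row 3: fits
  row 4: fits
  row 5: blocked -> lock at row 4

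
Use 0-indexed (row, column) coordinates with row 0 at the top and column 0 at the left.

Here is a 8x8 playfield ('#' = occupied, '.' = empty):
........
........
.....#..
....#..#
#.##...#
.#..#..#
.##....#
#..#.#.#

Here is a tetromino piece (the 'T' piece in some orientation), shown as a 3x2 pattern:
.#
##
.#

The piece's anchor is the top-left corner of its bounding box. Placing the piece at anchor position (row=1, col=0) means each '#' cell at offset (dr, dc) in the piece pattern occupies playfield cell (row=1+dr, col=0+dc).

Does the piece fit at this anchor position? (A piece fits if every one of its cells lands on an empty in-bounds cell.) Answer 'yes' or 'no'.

Check each piece cell at anchor (1, 0):
  offset (0,1) -> (1,1): empty -> OK
  offset (1,0) -> (2,0): empty -> OK
  offset (1,1) -> (2,1): empty -> OK
  offset (2,1) -> (3,1): empty -> OK
All cells valid: yes

Answer: yes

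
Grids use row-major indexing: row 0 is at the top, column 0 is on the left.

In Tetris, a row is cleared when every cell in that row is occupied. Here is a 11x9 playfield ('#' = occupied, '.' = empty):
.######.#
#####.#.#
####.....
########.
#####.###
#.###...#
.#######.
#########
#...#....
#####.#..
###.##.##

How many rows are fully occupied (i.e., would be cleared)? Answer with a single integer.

Check each row:
  row 0: 2 empty cells -> not full
  row 1: 2 empty cells -> not full
  row 2: 5 empty cells -> not full
  row 3: 1 empty cell -> not full
  row 4: 1 empty cell -> not full
  row 5: 4 empty cells -> not full
  row 6: 2 empty cells -> not full
  row 7: 0 empty cells -> FULL (clear)
  row 8: 7 empty cells -> not full
  row 9: 3 empty cells -> not full
  row 10: 2 empty cells -> not full
Total rows cleared: 1

Answer: 1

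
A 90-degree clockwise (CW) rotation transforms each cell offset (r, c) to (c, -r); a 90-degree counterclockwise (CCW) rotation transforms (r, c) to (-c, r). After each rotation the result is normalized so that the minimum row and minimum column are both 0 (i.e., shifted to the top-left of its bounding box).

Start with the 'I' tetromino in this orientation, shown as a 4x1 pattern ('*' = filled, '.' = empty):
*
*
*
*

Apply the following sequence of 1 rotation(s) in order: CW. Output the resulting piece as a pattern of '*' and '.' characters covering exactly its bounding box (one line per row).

Answer: ****

Derivation:
Start:
*
*
*
*
After rotation 1 (CW):
****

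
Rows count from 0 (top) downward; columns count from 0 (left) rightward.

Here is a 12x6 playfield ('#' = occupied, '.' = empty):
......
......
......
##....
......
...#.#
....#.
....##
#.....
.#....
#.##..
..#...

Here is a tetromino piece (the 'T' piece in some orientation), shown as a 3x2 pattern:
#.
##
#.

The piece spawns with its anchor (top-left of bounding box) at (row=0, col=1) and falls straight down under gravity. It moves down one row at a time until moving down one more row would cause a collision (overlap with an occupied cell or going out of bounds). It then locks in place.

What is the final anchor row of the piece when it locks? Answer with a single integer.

Spawn at (row=0, col=1). Try each row:
  row 0: fits
  row 1: blocked -> lock at row 0

Answer: 0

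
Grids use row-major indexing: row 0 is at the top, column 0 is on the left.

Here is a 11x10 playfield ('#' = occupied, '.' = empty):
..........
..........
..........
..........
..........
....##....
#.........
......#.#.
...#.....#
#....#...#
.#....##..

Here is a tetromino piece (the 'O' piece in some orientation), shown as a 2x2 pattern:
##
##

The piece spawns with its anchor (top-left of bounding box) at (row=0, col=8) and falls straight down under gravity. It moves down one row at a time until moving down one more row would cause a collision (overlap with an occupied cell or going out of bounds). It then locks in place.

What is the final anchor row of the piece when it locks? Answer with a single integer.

Spawn at (row=0, col=8). Try each row:
  row 0: fits
  row 1: fits
  row 2: fits
  row 3: fits
  row 4: fits
  row 5: fits
  row 6: blocked -> lock at row 5

Answer: 5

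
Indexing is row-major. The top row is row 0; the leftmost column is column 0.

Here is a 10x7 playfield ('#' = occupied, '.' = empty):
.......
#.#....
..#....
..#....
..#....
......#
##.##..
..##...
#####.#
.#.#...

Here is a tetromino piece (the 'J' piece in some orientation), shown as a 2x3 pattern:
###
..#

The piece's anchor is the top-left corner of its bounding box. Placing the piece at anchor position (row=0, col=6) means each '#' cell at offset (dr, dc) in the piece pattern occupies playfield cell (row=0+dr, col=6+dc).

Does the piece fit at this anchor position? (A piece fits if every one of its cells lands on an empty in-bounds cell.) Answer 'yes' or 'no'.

Answer: no

Derivation:
Check each piece cell at anchor (0, 6):
  offset (0,0) -> (0,6): empty -> OK
  offset (0,1) -> (0,7): out of bounds -> FAIL
  offset (0,2) -> (0,8): out of bounds -> FAIL
  offset (1,2) -> (1,8): out of bounds -> FAIL
All cells valid: no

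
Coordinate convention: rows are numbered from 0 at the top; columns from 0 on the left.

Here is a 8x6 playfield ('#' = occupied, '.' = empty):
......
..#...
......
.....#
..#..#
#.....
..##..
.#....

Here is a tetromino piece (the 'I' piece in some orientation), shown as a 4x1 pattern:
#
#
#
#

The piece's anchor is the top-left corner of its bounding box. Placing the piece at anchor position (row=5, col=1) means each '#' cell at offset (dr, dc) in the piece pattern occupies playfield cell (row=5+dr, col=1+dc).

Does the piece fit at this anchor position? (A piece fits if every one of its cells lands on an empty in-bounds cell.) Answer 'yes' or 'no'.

Check each piece cell at anchor (5, 1):
  offset (0,0) -> (5,1): empty -> OK
  offset (1,0) -> (6,1): empty -> OK
  offset (2,0) -> (7,1): occupied ('#') -> FAIL
  offset (3,0) -> (8,1): out of bounds -> FAIL
All cells valid: no

Answer: no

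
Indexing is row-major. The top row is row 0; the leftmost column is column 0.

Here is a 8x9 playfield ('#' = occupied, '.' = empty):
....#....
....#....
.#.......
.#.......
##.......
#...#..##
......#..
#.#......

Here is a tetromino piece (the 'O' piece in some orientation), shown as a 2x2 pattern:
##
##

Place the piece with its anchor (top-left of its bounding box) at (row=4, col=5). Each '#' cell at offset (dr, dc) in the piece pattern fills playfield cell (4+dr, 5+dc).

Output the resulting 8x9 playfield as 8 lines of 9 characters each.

Answer: ....#....
....#....
.#.......
.#.......
##...##..
#...#####
......#..
#.#......

Derivation:
Fill (4+0,5+0) = (4,5)
Fill (4+0,5+1) = (4,6)
Fill (4+1,5+0) = (5,5)
Fill (4+1,5+1) = (5,6)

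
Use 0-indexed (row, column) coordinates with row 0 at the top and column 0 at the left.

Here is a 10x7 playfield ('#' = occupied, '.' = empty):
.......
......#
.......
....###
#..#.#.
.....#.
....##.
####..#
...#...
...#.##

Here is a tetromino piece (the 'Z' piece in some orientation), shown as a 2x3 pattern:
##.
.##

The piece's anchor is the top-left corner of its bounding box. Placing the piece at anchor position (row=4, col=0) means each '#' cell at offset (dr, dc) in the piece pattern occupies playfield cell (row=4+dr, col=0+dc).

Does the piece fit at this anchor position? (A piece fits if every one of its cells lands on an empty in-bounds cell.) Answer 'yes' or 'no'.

Answer: no

Derivation:
Check each piece cell at anchor (4, 0):
  offset (0,0) -> (4,0): occupied ('#') -> FAIL
  offset (0,1) -> (4,1): empty -> OK
  offset (1,1) -> (5,1): empty -> OK
  offset (1,2) -> (5,2): empty -> OK
All cells valid: no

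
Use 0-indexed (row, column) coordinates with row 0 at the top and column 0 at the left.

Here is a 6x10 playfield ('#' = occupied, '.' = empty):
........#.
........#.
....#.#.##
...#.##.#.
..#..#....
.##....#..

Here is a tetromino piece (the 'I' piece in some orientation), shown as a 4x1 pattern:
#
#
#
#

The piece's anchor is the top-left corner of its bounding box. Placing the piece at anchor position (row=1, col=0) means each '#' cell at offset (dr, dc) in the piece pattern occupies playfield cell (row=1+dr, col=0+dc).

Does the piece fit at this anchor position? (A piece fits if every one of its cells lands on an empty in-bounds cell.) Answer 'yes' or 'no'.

Check each piece cell at anchor (1, 0):
  offset (0,0) -> (1,0): empty -> OK
  offset (1,0) -> (2,0): empty -> OK
  offset (2,0) -> (3,0): empty -> OK
  offset (3,0) -> (4,0): empty -> OK
All cells valid: yes

Answer: yes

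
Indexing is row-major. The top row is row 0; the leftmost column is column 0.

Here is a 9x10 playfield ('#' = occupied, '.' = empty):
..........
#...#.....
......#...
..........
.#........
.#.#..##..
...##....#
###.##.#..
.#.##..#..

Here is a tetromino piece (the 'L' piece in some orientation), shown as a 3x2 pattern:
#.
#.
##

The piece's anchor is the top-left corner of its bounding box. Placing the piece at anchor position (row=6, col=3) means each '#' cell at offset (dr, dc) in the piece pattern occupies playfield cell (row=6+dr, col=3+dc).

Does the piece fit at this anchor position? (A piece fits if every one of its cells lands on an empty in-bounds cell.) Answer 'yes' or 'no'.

Check each piece cell at anchor (6, 3):
  offset (0,0) -> (6,3): occupied ('#') -> FAIL
  offset (1,0) -> (7,3): empty -> OK
  offset (2,0) -> (8,3): occupied ('#') -> FAIL
  offset (2,1) -> (8,4): occupied ('#') -> FAIL
All cells valid: no

Answer: no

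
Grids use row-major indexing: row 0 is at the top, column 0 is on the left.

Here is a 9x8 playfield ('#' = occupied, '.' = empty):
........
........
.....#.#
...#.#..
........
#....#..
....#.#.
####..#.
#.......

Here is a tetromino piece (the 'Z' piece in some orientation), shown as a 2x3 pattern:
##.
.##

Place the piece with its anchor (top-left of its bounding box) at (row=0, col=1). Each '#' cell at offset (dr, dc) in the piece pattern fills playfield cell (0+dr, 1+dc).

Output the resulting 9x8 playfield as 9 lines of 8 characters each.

Answer: .##.....
..##....
.....#.#
...#.#..
........
#....#..
....#.#.
####..#.
#.......

Derivation:
Fill (0+0,1+0) = (0,1)
Fill (0+0,1+1) = (0,2)
Fill (0+1,1+1) = (1,2)
Fill (0+1,1+2) = (1,3)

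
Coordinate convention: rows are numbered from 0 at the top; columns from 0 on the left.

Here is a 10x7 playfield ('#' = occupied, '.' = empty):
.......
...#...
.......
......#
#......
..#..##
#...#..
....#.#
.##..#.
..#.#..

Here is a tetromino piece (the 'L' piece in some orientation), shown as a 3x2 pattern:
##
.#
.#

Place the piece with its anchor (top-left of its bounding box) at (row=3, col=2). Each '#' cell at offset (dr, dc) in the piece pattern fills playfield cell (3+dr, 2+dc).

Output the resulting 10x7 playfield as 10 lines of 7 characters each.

Fill (3+0,2+0) = (3,2)
Fill (3+0,2+1) = (3,3)
Fill (3+1,2+1) = (4,3)
Fill (3+2,2+1) = (5,3)

Answer: .......
...#...
.......
..##..#
#..#...
..##.##
#...#..
....#.#
.##..#.
..#.#..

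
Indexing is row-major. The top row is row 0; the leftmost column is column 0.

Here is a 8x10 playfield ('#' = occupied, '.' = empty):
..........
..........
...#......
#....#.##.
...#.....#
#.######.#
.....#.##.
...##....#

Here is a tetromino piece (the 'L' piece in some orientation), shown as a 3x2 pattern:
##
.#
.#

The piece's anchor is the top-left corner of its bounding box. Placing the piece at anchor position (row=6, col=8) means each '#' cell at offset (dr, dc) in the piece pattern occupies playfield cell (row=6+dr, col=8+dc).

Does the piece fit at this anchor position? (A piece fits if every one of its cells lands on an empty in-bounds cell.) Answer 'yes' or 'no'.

Check each piece cell at anchor (6, 8):
  offset (0,0) -> (6,8): occupied ('#') -> FAIL
  offset (0,1) -> (6,9): empty -> OK
  offset (1,1) -> (7,9): occupied ('#') -> FAIL
  offset (2,1) -> (8,9): out of bounds -> FAIL
All cells valid: no

Answer: no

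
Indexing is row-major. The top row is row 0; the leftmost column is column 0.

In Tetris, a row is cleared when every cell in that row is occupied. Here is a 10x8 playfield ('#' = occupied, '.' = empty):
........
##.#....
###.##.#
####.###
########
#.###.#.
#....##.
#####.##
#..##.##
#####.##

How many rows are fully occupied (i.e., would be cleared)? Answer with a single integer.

Check each row:
  row 0: 8 empty cells -> not full
  row 1: 5 empty cells -> not full
  row 2: 2 empty cells -> not full
  row 3: 1 empty cell -> not full
  row 4: 0 empty cells -> FULL (clear)
  row 5: 3 empty cells -> not full
  row 6: 5 empty cells -> not full
  row 7: 1 empty cell -> not full
  row 8: 3 empty cells -> not full
  row 9: 1 empty cell -> not full
Total rows cleared: 1

Answer: 1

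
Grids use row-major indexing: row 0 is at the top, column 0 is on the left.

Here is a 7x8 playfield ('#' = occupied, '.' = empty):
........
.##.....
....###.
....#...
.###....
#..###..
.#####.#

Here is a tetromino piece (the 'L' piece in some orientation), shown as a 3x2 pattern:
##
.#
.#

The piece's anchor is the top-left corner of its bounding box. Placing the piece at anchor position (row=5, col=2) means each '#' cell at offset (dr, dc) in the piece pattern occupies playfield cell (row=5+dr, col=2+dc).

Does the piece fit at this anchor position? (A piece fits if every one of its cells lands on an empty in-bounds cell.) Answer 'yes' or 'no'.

Check each piece cell at anchor (5, 2):
  offset (0,0) -> (5,2): empty -> OK
  offset (0,1) -> (5,3): occupied ('#') -> FAIL
  offset (1,1) -> (6,3): occupied ('#') -> FAIL
  offset (2,1) -> (7,3): out of bounds -> FAIL
All cells valid: no

Answer: no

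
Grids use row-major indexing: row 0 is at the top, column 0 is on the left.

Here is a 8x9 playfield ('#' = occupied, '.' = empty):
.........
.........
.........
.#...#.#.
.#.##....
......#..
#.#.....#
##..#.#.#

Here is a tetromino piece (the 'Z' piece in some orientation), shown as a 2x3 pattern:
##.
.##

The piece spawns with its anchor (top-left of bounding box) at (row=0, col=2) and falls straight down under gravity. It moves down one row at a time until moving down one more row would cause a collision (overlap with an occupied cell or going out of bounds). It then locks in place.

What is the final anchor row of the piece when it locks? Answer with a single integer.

Spawn at (row=0, col=2). Try each row:
  row 0: fits
  row 1: fits
  row 2: fits
  row 3: blocked -> lock at row 2

Answer: 2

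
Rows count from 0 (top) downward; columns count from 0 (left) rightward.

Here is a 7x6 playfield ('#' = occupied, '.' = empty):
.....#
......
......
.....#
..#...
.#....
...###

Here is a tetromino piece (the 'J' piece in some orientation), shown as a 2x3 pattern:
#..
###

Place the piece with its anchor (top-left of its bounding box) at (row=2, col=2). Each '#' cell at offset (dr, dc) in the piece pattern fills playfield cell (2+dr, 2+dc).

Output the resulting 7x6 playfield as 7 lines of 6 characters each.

Fill (2+0,2+0) = (2,2)
Fill (2+1,2+0) = (3,2)
Fill (2+1,2+1) = (3,3)
Fill (2+1,2+2) = (3,4)

Answer: .....#
......
..#...
..####
..#...
.#....
...###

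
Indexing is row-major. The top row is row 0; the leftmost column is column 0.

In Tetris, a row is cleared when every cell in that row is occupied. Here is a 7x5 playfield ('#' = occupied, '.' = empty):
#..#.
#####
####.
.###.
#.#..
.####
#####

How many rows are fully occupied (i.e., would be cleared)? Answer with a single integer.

Answer: 2

Derivation:
Check each row:
  row 0: 3 empty cells -> not full
  row 1: 0 empty cells -> FULL (clear)
  row 2: 1 empty cell -> not full
  row 3: 2 empty cells -> not full
  row 4: 3 empty cells -> not full
  row 5: 1 empty cell -> not full
  row 6: 0 empty cells -> FULL (clear)
Total rows cleared: 2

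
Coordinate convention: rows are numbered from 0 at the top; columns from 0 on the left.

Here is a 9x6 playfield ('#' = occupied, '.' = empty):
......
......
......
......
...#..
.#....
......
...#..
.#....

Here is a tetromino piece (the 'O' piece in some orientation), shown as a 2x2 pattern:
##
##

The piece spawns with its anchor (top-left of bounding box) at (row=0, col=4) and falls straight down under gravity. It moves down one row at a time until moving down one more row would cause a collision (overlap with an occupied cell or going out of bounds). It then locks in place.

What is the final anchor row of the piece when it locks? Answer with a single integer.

Answer: 7

Derivation:
Spawn at (row=0, col=4). Try each row:
  row 0: fits
  row 1: fits
  row 2: fits
  row 3: fits
  row 4: fits
  row 5: fits
  row 6: fits
  row 7: fits
  row 8: blocked -> lock at row 7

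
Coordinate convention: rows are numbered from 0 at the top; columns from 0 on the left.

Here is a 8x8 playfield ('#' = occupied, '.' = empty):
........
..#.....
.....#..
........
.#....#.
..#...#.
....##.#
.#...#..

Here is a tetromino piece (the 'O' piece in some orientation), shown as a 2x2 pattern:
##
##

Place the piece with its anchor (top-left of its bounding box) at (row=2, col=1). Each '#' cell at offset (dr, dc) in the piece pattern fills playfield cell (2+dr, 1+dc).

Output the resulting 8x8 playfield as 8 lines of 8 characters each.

Answer: ........
..#.....
.##..#..
.##.....
.#....#.
..#...#.
....##.#
.#...#..

Derivation:
Fill (2+0,1+0) = (2,1)
Fill (2+0,1+1) = (2,2)
Fill (2+1,1+0) = (3,1)
Fill (2+1,1+1) = (3,2)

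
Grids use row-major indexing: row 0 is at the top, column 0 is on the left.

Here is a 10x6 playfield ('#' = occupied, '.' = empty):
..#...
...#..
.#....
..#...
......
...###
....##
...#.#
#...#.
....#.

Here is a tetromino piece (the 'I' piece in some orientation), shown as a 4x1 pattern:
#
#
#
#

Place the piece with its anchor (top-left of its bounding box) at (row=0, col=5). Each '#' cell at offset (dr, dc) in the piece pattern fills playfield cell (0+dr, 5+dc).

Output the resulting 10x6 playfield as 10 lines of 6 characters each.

Answer: ..#..#
...#.#
.#...#
..#..#
......
...###
....##
...#.#
#...#.
....#.

Derivation:
Fill (0+0,5+0) = (0,5)
Fill (0+1,5+0) = (1,5)
Fill (0+2,5+0) = (2,5)
Fill (0+3,5+0) = (3,5)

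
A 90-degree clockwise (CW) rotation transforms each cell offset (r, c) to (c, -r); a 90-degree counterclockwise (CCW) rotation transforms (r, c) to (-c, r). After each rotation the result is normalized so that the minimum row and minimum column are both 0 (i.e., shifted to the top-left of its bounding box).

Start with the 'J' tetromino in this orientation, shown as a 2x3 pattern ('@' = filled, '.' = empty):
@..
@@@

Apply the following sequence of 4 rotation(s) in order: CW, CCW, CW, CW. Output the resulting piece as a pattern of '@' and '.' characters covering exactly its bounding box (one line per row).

Start:
@..
@@@
After rotation 1 (CW):
@@
@.
@.
After rotation 2 (CCW):
@..
@@@
After rotation 3 (CW):
@@
@.
@.
After rotation 4 (CW):
@@@
..@

Answer: @@@
..@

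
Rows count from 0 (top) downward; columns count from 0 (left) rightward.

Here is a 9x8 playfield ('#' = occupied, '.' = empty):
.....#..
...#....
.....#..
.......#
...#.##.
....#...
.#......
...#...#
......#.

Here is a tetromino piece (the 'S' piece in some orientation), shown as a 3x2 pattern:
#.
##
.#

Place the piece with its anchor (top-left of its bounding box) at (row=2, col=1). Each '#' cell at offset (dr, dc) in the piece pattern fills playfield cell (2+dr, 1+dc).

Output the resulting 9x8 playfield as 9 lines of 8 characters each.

Answer: .....#..
...#....
.#...#..
.##....#
..##.##.
....#...
.#......
...#...#
......#.

Derivation:
Fill (2+0,1+0) = (2,1)
Fill (2+1,1+0) = (3,1)
Fill (2+1,1+1) = (3,2)
Fill (2+2,1+1) = (4,2)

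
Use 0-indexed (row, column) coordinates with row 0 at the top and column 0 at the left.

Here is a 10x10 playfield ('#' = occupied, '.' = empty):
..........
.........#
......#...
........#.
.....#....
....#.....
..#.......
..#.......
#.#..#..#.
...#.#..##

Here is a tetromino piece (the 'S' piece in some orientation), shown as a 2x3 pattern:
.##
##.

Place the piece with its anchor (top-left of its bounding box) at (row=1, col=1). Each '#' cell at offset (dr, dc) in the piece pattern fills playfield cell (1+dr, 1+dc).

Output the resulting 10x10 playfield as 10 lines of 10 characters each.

Fill (1+0,1+1) = (1,2)
Fill (1+0,1+2) = (1,3)
Fill (1+1,1+0) = (2,1)
Fill (1+1,1+1) = (2,2)

Answer: ..........
..##.....#
.##...#...
........#.
.....#....
....#.....
..#.......
..#.......
#.#..#..#.
...#.#..##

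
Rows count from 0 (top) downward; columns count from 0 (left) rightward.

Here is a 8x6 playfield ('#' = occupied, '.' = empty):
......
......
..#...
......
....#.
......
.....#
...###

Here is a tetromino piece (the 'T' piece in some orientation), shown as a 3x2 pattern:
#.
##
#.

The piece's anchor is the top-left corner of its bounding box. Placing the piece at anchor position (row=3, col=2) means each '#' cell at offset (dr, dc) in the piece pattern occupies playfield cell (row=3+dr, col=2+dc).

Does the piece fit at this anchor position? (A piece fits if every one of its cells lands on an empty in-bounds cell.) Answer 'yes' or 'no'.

Check each piece cell at anchor (3, 2):
  offset (0,0) -> (3,2): empty -> OK
  offset (1,0) -> (4,2): empty -> OK
  offset (1,1) -> (4,3): empty -> OK
  offset (2,0) -> (5,2): empty -> OK
All cells valid: yes

Answer: yes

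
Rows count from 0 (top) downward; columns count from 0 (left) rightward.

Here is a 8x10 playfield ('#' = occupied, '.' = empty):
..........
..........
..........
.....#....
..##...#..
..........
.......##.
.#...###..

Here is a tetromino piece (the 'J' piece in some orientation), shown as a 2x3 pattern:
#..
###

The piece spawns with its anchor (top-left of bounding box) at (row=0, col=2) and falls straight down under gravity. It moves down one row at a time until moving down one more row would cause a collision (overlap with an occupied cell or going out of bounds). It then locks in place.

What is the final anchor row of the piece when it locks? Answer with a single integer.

Answer: 2

Derivation:
Spawn at (row=0, col=2). Try each row:
  row 0: fits
  row 1: fits
  row 2: fits
  row 3: blocked -> lock at row 2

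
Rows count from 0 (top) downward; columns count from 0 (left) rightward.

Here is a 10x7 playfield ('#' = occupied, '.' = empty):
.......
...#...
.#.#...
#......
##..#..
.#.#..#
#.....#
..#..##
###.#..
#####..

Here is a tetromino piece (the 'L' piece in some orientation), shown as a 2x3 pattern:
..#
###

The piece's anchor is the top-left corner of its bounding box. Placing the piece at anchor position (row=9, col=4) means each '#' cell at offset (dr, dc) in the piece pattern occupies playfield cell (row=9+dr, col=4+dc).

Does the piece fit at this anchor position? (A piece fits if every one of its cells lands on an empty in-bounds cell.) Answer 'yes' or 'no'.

Check each piece cell at anchor (9, 4):
  offset (0,2) -> (9,6): empty -> OK
  offset (1,0) -> (10,4): out of bounds -> FAIL
  offset (1,1) -> (10,5): out of bounds -> FAIL
  offset (1,2) -> (10,6): out of bounds -> FAIL
All cells valid: no

Answer: no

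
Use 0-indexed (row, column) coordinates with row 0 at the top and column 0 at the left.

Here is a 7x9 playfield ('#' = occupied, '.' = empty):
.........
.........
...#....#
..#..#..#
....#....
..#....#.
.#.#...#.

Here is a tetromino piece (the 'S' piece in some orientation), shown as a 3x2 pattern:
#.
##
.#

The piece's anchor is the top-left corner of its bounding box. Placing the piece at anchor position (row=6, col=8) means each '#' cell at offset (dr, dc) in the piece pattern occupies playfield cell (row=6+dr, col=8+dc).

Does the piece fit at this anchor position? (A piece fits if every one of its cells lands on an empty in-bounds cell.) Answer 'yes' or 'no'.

Check each piece cell at anchor (6, 8):
  offset (0,0) -> (6,8): empty -> OK
  offset (1,0) -> (7,8): out of bounds -> FAIL
  offset (1,1) -> (7,9): out of bounds -> FAIL
  offset (2,1) -> (8,9): out of bounds -> FAIL
All cells valid: no

Answer: no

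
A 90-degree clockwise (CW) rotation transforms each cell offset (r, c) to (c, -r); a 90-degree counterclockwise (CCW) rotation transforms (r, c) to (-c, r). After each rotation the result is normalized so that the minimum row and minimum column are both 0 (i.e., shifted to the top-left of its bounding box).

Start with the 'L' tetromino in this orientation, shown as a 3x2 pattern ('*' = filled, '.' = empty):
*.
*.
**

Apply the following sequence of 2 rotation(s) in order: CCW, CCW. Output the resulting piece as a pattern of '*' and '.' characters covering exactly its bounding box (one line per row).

Answer: **
.*
.*

Derivation:
Start:
*.
*.
**
After rotation 1 (CCW):
..*
***
After rotation 2 (CCW):
**
.*
.*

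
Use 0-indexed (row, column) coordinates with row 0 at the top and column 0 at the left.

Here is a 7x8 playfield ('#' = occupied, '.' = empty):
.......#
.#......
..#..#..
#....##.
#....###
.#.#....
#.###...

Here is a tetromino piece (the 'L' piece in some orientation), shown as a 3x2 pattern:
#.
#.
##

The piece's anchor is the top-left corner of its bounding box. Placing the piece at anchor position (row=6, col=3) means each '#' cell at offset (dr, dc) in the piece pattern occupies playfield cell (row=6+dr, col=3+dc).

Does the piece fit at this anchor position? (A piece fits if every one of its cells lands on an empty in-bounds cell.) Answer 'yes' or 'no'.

Check each piece cell at anchor (6, 3):
  offset (0,0) -> (6,3): occupied ('#') -> FAIL
  offset (1,0) -> (7,3): out of bounds -> FAIL
  offset (2,0) -> (8,3): out of bounds -> FAIL
  offset (2,1) -> (8,4): out of bounds -> FAIL
All cells valid: no

Answer: no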